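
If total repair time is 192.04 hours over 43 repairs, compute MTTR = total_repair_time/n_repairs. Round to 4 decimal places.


total_repair_time = 192.04
n_repairs = 43
MTTR = 192.04 / 43
MTTR = 4.466

4.466


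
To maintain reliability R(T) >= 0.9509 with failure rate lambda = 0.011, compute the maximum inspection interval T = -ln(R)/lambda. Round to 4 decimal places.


R_target = 0.9509
lambda = 0.011
-ln(0.9509) = 0.0503
T = 0.0503 / 0.011
T = 4.5769

4.5769


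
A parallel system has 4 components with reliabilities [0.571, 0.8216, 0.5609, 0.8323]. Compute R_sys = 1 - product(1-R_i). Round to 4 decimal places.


Components: [0.571, 0.8216, 0.5609, 0.8323]
(1 - 0.571) = 0.429, running product = 0.429
(1 - 0.8216) = 0.1784, running product = 0.0765
(1 - 0.5609) = 0.4391, running product = 0.0336
(1 - 0.8323) = 0.1677, running product = 0.0056
Product of (1-R_i) = 0.0056
R_sys = 1 - 0.0056 = 0.9944

0.9944


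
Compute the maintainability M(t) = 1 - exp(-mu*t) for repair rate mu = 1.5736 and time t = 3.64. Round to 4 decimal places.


mu = 1.5736, t = 3.64
mu * t = 1.5736 * 3.64 = 5.7279
exp(-5.7279) = 0.0033
M(t) = 1 - 0.0033
M(t) = 0.9967

0.9967


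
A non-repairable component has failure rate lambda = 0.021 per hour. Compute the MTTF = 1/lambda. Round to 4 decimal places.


lambda = 0.021
MTTF = 1 / 0.021
MTTF = 47.619

47.619


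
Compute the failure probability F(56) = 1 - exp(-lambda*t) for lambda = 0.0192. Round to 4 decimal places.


lambda = 0.0192, t = 56
lambda * t = 1.0752
exp(-1.0752) = 0.3412
F(t) = 1 - 0.3412
F(t) = 0.6588

0.6588


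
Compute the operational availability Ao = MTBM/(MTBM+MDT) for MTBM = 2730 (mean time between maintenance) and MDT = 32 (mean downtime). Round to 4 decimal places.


MTBM = 2730
MDT = 32
MTBM + MDT = 2762
Ao = 2730 / 2762
Ao = 0.9884

0.9884


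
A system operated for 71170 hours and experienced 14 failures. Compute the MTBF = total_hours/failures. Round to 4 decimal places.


total_hours = 71170
failures = 14
MTBF = 71170 / 14
MTBF = 5083.5714

5083.5714


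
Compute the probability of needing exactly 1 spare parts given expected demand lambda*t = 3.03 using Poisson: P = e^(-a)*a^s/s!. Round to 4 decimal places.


a = 3.03, s = 1
e^(-a) = e^(-3.03) = 0.0483
a^s = 3.03^1 = 3.03
s! = 1
P = 0.0483 * 3.03 / 1
P = 0.1464

0.1464


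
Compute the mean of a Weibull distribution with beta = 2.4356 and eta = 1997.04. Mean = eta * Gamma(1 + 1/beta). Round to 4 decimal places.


beta = 2.4356, eta = 1997.04
1/beta = 0.4106
1 + 1/beta = 1.4106
Gamma(1.4106) = 0.8867
Mean = 1997.04 * 0.8867
Mean = 1770.8525

1770.8525


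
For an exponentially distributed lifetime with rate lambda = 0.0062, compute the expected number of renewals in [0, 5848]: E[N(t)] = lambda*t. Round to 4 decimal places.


lambda = 0.0062
t = 5848
E[N(t)] = lambda * t
E[N(t)] = 0.0062 * 5848
E[N(t)] = 36.2576

36.2576


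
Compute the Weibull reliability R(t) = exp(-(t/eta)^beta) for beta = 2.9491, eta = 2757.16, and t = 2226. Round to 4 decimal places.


beta = 2.9491, eta = 2757.16, t = 2226
t/eta = 2226 / 2757.16 = 0.8074
(t/eta)^beta = 0.8074^2.9491 = 0.532
R(t) = exp(-0.532)
R(t) = 0.5874

0.5874


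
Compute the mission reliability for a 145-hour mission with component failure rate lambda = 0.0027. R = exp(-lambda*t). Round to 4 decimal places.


lambda = 0.0027
mission_time = 145
lambda * t = 0.0027 * 145 = 0.3915
R = exp(-0.3915)
R = 0.676

0.676


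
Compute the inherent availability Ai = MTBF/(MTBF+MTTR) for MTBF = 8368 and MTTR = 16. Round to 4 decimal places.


MTBF = 8368
MTTR = 16
MTBF + MTTR = 8384
Ai = 8368 / 8384
Ai = 0.9981

0.9981


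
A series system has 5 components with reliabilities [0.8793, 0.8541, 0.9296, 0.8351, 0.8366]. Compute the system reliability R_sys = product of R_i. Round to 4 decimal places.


Components: [0.8793, 0.8541, 0.9296, 0.8351, 0.8366]
After component 1 (R=0.8793): product = 0.8793
After component 2 (R=0.8541): product = 0.751
After component 3 (R=0.9296): product = 0.6981
After component 4 (R=0.8351): product = 0.583
After component 5 (R=0.8366): product = 0.4878
R_sys = 0.4878

0.4878


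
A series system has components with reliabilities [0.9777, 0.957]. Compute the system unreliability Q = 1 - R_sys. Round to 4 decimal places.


Components: [0.9777, 0.957]
After component 1: product = 0.9777
After component 2: product = 0.9357
R_sys = 0.9357
Q = 1 - 0.9357 = 0.0643

0.0643


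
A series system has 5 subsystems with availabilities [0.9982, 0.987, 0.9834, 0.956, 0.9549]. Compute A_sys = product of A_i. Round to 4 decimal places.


Subsystems: [0.9982, 0.987, 0.9834, 0.956, 0.9549]
After subsystem 1 (A=0.9982): product = 0.9982
After subsystem 2 (A=0.987): product = 0.9852
After subsystem 3 (A=0.9834): product = 0.9689
After subsystem 4 (A=0.956): product = 0.9262
After subsystem 5 (A=0.9549): product = 0.8845
A_sys = 0.8845

0.8845


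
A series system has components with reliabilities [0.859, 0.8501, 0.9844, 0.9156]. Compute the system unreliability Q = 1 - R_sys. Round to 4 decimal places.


Components: [0.859, 0.8501, 0.9844, 0.9156]
After component 1: product = 0.859
After component 2: product = 0.7302
After component 3: product = 0.7188
After component 4: product = 0.6582
R_sys = 0.6582
Q = 1 - 0.6582 = 0.3418

0.3418


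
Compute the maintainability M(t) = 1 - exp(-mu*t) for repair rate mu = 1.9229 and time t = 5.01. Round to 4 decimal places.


mu = 1.9229, t = 5.01
mu * t = 1.9229 * 5.01 = 9.6337
exp(-9.6337) = 0.0001
M(t) = 1 - 0.0001
M(t) = 0.9999

0.9999


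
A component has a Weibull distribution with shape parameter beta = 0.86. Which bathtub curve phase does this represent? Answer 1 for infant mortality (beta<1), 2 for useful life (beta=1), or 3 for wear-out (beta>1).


beta = 0.86
Compare beta to 1:
beta < 1 => infant mortality (phase 1)
beta = 1 => useful life (phase 2)
beta > 1 => wear-out (phase 3)
Since beta = 0.86, this is infant mortality (decreasing failure rate)
Phase = 1

1


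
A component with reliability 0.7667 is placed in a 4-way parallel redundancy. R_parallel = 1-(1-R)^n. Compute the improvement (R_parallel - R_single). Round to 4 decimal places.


R_single = 0.7667, n = 4
1 - R_single = 0.2333
(1 - R_single)^n = 0.2333^4 = 0.003
R_parallel = 1 - 0.003 = 0.997
Improvement = 0.997 - 0.7667
Improvement = 0.2303

0.2303


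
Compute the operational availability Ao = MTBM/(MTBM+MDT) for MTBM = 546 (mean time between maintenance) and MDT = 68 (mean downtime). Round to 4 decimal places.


MTBM = 546
MDT = 68
MTBM + MDT = 614
Ao = 546 / 614
Ao = 0.8893

0.8893


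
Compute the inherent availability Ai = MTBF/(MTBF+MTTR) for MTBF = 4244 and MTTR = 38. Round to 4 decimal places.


MTBF = 4244
MTTR = 38
MTBF + MTTR = 4282
Ai = 4244 / 4282
Ai = 0.9911

0.9911


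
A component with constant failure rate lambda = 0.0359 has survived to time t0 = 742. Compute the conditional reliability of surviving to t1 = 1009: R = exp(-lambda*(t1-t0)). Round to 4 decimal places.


lambda = 0.0359
t0 = 742, t1 = 1009
t1 - t0 = 267
lambda * (t1-t0) = 0.0359 * 267 = 9.5853
R = exp(-9.5853)
R = 0.0001

0.0001


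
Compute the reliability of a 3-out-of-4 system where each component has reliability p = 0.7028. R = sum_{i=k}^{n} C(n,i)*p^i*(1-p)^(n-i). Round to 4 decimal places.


k = 3, n = 4, p = 0.7028
i=3: C(4,3)=4 * 0.7028^3 * 0.2972^1 = 0.4127
i=4: C(4,4)=1 * 0.7028^4 * 0.2972^0 = 0.244
R = sum of terms = 0.6566

0.6566


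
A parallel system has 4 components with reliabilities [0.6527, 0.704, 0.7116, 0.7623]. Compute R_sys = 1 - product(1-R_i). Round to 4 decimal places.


Components: [0.6527, 0.704, 0.7116, 0.7623]
(1 - 0.6527) = 0.3473, running product = 0.3473
(1 - 0.704) = 0.296, running product = 0.1028
(1 - 0.7116) = 0.2884, running product = 0.0296
(1 - 0.7623) = 0.2377, running product = 0.007
Product of (1-R_i) = 0.007
R_sys = 1 - 0.007 = 0.993

0.993


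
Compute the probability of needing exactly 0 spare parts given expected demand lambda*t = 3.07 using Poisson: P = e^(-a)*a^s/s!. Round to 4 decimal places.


a = 3.07, s = 0
e^(-a) = e^(-3.07) = 0.0464
a^s = 3.07^0 = 1.0
s! = 1
P = 0.0464 * 1.0 / 1
P = 0.0464

0.0464


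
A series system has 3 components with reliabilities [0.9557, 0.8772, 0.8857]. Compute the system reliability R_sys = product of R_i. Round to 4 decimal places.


Components: [0.9557, 0.8772, 0.8857]
After component 1 (R=0.9557): product = 0.9557
After component 2 (R=0.8772): product = 0.8383
After component 3 (R=0.8857): product = 0.7425
R_sys = 0.7425

0.7425


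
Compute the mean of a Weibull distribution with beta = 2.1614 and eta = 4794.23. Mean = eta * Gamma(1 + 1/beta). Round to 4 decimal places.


beta = 2.1614, eta = 4794.23
1/beta = 0.4627
1 + 1/beta = 1.4627
Gamma(1.4627) = 0.8856
Mean = 4794.23 * 0.8856
Mean = 4245.7876

4245.7876


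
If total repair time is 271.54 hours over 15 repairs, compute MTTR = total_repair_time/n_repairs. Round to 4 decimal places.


total_repair_time = 271.54
n_repairs = 15
MTTR = 271.54 / 15
MTTR = 18.1027

18.1027


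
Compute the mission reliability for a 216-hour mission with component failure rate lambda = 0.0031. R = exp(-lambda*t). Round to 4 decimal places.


lambda = 0.0031
mission_time = 216
lambda * t = 0.0031 * 216 = 0.6696
R = exp(-0.6696)
R = 0.5119

0.5119


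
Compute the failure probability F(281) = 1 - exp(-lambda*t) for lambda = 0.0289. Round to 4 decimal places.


lambda = 0.0289, t = 281
lambda * t = 8.1209
exp(-8.1209) = 0.0003
F(t) = 1 - 0.0003
F(t) = 0.9997

0.9997


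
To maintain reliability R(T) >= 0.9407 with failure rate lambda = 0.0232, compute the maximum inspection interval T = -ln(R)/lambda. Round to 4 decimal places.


R_target = 0.9407
lambda = 0.0232
-ln(0.9407) = 0.0611
T = 0.0611 / 0.0232
T = 2.635

2.635


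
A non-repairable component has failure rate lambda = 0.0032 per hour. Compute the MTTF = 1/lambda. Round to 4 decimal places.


lambda = 0.0032
MTTF = 1 / 0.0032
MTTF = 312.5

312.5


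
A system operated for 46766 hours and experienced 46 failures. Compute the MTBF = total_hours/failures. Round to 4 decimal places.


total_hours = 46766
failures = 46
MTBF = 46766 / 46
MTBF = 1016.6522

1016.6522


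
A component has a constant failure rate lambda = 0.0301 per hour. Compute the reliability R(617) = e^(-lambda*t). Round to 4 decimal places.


lambda = 0.0301
t = 617
lambda * t = 18.5717
R(t) = e^(-18.5717)
R(t) = 0.0

0.0


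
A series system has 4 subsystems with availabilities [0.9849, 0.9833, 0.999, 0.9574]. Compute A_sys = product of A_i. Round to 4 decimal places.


Subsystems: [0.9849, 0.9833, 0.999, 0.9574]
After subsystem 1 (A=0.9849): product = 0.9849
After subsystem 2 (A=0.9833): product = 0.9685
After subsystem 3 (A=0.999): product = 0.9675
After subsystem 4 (A=0.9574): product = 0.9263
A_sys = 0.9263

0.9263


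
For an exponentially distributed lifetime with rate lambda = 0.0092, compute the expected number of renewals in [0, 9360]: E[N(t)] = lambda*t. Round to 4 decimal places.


lambda = 0.0092
t = 9360
E[N(t)] = lambda * t
E[N(t)] = 0.0092 * 9360
E[N(t)] = 86.112

86.112


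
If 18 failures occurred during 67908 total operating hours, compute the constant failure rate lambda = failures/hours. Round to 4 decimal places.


failures = 18
total_hours = 67908
lambda = 18 / 67908
lambda = 0.0003

0.0003


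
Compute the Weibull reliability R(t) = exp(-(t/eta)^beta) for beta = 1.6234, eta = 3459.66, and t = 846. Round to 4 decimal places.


beta = 1.6234, eta = 3459.66, t = 846
t/eta = 846 / 3459.66 = 0.2445
(t/eta)^beta = 0.2445^1.6234 = 0.1016
R(t) = exp(-0.1016)
R(t) = 0.9034

0.9034


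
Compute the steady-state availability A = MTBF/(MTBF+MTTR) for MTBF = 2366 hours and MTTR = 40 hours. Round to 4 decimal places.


MTBF = 2366
MTTR = 40
MTBF + MTTR = 2406
A = 2366 / 2406
A = 0.9834

0.9834


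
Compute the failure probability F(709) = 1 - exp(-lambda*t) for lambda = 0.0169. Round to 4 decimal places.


lambda = 0.0169, t = 709
lambda * t = 11.9821
exp(-11.9821) = 0.0
F(t) = 1 - 0.0
F(t) = 1.0

1.0


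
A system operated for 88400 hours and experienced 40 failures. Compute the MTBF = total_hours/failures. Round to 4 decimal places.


total_hours = 88400
failures = 40
MTBF = 88400 / 40
MTBF = 2210.0

2210.0


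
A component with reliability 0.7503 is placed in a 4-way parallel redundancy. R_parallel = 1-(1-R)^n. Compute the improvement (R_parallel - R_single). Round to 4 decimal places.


R_single = 0.7503, n = 4
1 - R_single = 0.2497
(1 - R_single)^n = 0.2497^4 = 0.0039
R_parallel = 1 - 0.0039 = 0.9961
Improvement = 0.9961 - 0.7503
Improvement = 0.2458

0.2458


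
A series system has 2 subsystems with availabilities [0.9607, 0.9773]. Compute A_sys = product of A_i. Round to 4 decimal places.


Subsystems: [0.9607, 0.9773]
After subsystem 1 (A=0.9607): product = 0.9607
After subsystem 2 (A=0.9773): product = 0.9389
A_sys = 0.9389

0.9389


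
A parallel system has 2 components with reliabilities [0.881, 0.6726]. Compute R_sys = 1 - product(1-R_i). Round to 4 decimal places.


Components: [0.881, 0.6726]
(1 - 0.881) = 0.119, running product = 0.119
(1 - 0.6726) = 0.3274, running product = 0.039
Product of (1-R_i) = 0.039
R_sys = 1 - 0.039 = 0.961

0.961


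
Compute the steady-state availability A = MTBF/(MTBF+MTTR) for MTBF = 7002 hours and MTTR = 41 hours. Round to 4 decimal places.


MTBF = 7002
MTTR = 41
MTBF + MTTR = 7043
A = 7002 / 7043
A = 0.9942

0.9942


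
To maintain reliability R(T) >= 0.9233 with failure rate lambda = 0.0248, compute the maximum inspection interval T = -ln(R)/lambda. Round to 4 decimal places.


R_target = 0.9233
lambda = 0.0248
-ln(0.9233) = 0.0798
T = 0.0798 / 0.0248
T = 3.2178

3.2178


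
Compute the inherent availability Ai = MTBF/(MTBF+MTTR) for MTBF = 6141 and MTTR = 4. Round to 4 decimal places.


MTBF = 6141
MTTR = 4
MTBF + MTTR = 6145
Ai = 6141 / 6145
Ai = 0.9993

0.9993


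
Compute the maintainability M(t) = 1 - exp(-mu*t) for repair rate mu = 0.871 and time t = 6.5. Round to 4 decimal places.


mu = 0.871, t = 6.5
mu * t = 0.871 * 6.5 = 5.6615
exp(-5.6615) = 0.0035
M(t) = 1 - 0.0035
M(t) = 0.9965

0.9965


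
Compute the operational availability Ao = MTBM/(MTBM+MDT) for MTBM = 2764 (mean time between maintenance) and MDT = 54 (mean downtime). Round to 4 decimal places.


MTBM = 2764
MDT = 54
MTBM + MDT = 2818
Ao = 2764 / 2818
Ao = 0.9808

0.9808


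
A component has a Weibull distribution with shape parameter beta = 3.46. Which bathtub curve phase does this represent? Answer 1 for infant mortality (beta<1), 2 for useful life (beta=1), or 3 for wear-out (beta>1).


beta = 3.46
Compare beta to 1:
beta < 1 => infant mortality (phase 1)
beta = 1 => useful life (phase 2)
beta > 1 => wear-out (phase 3)
Since beta = 3.46, this is wear-out (increasing failure rate)
Phase = 3

3


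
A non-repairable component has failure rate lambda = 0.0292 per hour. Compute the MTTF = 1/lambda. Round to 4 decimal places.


lambda = 0.0292
MTTF = 1 / 0.0292
MTTF = 34.2466

34.2466


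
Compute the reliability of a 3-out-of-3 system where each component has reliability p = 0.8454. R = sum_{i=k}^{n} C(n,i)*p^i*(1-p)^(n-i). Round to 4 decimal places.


k = 3, n = 3, p = 0.8454
i=3: C(3,3)=1 * 0.8454^3 * 0.1546^0 = 0.6042
R = sum of terms = 0.6042

0.6042


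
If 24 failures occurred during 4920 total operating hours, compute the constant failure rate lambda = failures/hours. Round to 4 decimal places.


failures = 24
total_hours = 4920
lambda = 24 / 4920
lambda = 0.0049

0.0049


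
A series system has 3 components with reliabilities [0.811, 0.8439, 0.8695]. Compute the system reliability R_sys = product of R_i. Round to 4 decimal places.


Components: [0.811, 0.8439, 0.8695]
After component 1 (R=0.811): product = 0.811
After component 2 (R=0.8439): product = 0.6844
After component 3 (R=0.8695): product = 0.5951
R_sys = 0.5951

0.5951


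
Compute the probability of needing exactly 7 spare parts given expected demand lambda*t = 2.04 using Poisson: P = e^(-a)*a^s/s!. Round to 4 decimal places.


a = 2.04, s = 7
e^(-a) = e^(-2.04) = 0.13
a^s = 2.04^7 = 147.0318
s! = 5040
P = 0.13 * 147.0318 / 5040
P = 0.0038

0.0038


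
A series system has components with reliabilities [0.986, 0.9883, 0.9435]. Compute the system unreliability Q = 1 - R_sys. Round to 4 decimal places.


Components: [0.986, 0.9883, 0.9435]
After component 1: product = 0.986
After component 2: product = 0.9745
After component 3: product = 0.9194
R_sys = 0.9194
Q = 1 - 0.9194 = 0.0806

0.0806


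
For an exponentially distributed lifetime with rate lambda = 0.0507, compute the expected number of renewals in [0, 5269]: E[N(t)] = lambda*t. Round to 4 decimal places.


lambda = 0.0507
t = 5269
E[N(t)] = lambda * t
E[N(t)] = 0.0507 * 5269
E[N(t)] = 267.1383

267.1383


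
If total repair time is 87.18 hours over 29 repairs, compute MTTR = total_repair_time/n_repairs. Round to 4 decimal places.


total_repair_time = 87.18
n_repairs = 29
MTTR = 87.18 / 29
MTTR = 3.0062

3.0062


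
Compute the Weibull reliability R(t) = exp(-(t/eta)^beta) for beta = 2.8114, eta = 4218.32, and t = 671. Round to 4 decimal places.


beta = 2.8114, eta = 4218.32, t = 671
t/eta = 671 / 4218.32 = 0.1591
(t/eta)^beta = 0.1591^2.8114 = 0.0057
R(t) = exp(-0.0057)
R(t) = 0.9943

0.9943


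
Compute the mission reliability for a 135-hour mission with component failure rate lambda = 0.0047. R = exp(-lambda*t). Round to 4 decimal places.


lambda = 0.0047
mission_time = 135
lambda * t = 0.0047 * 135 = 0.6345
R = exp(-0.6345)
R = 0.5302

0.5302


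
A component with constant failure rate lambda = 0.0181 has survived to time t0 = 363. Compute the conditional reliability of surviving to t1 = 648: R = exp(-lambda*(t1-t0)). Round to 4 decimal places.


lambda = 0.0181
t0 = 363, t1 = 648
t1 - t0 = 285
lambda * (t1-t0) = 0.0181 * 285 = 5.1585
R = exp(-5.1585)
R = 0.0058

0.0058


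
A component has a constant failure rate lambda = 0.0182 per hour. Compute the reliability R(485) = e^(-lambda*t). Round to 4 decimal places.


lambda = 0.0182
t = 485
lambda * t = 8.827
R(t) = e^(-8.827)
R(t) = 0.0001

0.0001


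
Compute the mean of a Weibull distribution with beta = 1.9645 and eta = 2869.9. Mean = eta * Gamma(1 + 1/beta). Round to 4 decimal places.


beta = 1.9645, eta = 2869.9
1/beta = 0.509
1 + 1/beta = 1.509
Gamma(1.509) = 0.8866
Mean = 2869.9 * 0.8866
Mean = 2544.3182

2544.3182


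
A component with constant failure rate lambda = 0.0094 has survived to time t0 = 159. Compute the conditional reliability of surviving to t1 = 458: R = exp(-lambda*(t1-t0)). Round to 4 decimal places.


lambda = 0.0094
t0 = 159, t1 = 458
t1 - t0 = 299
lambda * (t1-t0) = 0.0094 * 299 = 2.8106
R = exp(-2.8106)
R = 0.0602

0.0602


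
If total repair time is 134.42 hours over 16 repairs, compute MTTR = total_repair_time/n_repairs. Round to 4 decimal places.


total_repair_time = 134.42
n_repairs = 16
MTTR = 134.42 / 16
MTTR = 8.4012

8.4012


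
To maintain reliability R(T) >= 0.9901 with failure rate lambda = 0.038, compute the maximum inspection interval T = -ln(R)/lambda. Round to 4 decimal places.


R_target = 0.9901
lambda = 0.038
-ln(0.9901) = 0.0099
T = 0.0099 / 0.038
T = 0.2618

0.2618


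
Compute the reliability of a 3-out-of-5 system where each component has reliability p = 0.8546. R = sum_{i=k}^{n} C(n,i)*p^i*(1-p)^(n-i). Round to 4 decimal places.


k = 3, n = 5, p = 0.8546
i=3: C(5,3)=10 * 0.8546^3 * 0.1454^2 = 0.132
i=4: C(5,4)=5 * 0.8546^4 * 0.1454^1 = 0.3878
i=5: C(5,5)=1 * 0.8546^5 * 0.1454^0 = 0.4558
R = sum of terms = 0.9756

0.9756


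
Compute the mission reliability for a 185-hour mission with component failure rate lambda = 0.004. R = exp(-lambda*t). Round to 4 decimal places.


lambda = 0.004
mission_time = 185
lambda * t = 0.004 * 185 = 0.74
R = exp(-0.74)
R = 0.4771

0.4771


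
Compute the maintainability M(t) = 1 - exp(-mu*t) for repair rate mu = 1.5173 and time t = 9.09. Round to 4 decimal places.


mu = 1.5173, t = 9.09
mu * t = 1.5173 * 9.09 = 13.7923
exp(-13.7923) = 0.0
M(t) = 1 - 0.0
M(t) = 1.0

1.0


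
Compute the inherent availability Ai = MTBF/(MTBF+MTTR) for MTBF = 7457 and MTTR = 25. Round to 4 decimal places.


MTBF = 7457
MTTR = 25
MTBF + MTTR = 7482
Ai = 7457 / 7482
Ai = 0.9967

0.9967


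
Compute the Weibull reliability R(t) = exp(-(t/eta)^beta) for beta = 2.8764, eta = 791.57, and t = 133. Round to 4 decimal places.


beta = 2.8764, eta = 791.57, t = 133
t/eta = 133 / 791.57 = 0.168
(t/eta)^beta = 0.168^2.8764 = 0.0059
R(t) = exp(-0.0059)
R(t) = 0.9941

0.9941


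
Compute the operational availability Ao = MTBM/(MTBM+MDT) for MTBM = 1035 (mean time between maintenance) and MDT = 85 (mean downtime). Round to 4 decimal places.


MTBM = 1035
MDT = 85
MTBM + MDT = 1120
Ao = 1035 / 1120
Ao = 0.9241

0.9241


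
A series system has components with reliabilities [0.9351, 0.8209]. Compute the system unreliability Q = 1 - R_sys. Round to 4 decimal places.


Components: [0.9351, 0.8209]
After component 1: product = 0.9351
After component 2: product = 0.7676
R_sys = 0.7676
Q = 1 - 0.7676 = 0.2324

0.2324


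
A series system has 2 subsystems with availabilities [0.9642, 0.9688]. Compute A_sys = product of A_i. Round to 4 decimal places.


Subsystems: [0.9642, 0.9688]
After subsystem 1 (A=0.9642): product = 0.9642
After subsystem 2 (A=0.9688): product = 0.9341
A_sys = 0.9341

0.9341


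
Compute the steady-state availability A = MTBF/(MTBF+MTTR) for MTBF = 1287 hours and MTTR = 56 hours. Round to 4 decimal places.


MTBF = 1287
MTTR = 56
MTBF + MTTR = 1343
A = 1287 / 1343
A = 0.9583

0.9583


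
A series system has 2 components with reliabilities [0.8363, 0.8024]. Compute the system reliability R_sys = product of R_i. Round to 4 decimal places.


Components: [0.8363, 0.8024]
After component 1 (R=0.8363): product = 0.8363
After component 2 (R=0.8024): product = 0.671
R_sys = 0.671

0.671


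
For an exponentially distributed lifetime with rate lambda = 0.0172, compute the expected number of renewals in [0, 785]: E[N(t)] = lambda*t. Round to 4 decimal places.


lambda = 0.0172
t = 785
E[N(t)] = lambda * t
E[N(t)] = 0.0172 * 785
E[N(t)] = 13.502

13.502


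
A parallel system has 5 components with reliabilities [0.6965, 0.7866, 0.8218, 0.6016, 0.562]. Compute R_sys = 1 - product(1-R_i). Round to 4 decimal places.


Components: [0.6965, 0.7866, 0.8218, 0.6016, 0.562]
(1 - 0.6965) = 0.3035, running product = 0.3035
(1 - 0.7866) = 0.2134, running product = 0.0648
(1 - 0.8218) = 0.1782, running product = 0.0115
(1 - 0.6016) = 0.3984, running product = 0.0046
(1 - 0.562) = 0.438, running product = 0.002
Product of (1-R_i) = 0.002
R_sys = 1 - 0.002 = 0.998

0.998


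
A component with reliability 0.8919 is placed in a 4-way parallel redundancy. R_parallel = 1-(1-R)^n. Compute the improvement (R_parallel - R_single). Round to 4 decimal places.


R_single = 0.8919, n = 4
1 - R_single = 0.1081
(1 - R_single)^n = 0.1081^4 = 0.0001
R_parallel = 1 - 0.0001 = 0.9999
Improvement = 0.9999 - 0.8919
Improvement = 0.108

0.108


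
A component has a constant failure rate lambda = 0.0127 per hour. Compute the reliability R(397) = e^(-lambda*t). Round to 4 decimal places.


lambda = 0.0127
t = 397
lambda * t = 5.0419
R(t) = e^(-5.0419)
R(t) = 0.0065

0.0065


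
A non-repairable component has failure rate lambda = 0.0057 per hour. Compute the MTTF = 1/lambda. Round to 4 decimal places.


lambda = 0.0057
MTTF = 1 / 0.0057
MTTF = 175.4386

175.4386


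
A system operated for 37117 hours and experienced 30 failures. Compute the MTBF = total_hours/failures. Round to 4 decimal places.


total_hours = 37117
failures = 30
MTBF = 37117 / 30
MTBF = 1237.2333

1237.2333


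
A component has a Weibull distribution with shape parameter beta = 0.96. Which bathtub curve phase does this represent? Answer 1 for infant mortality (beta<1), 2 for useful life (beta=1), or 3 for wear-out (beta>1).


beta = 0.96
Compare beta to 1:
beta < 1 => infant mortality (phase 1)
beta = 1 => useful life (phase 2)
beta > 1 => wear-out (phase 3)
Since beta = 0.96, this is infant mortality (decreasing failure rate)
Phase = 1

1


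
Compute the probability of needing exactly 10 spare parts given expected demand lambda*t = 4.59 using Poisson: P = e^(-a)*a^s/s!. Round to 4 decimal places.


a = 4.59, s = 10
e^(-a) = e^(-4.59) = 0.0102
a^s = 4.59^10 = 4150752.6646
s! = 3628800
P = 0.0102 * 4150752.6646 / 3628800
P = 0.0116

0.0116


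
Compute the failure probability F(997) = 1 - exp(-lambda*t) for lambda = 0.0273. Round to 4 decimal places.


lambda = 0.0273, t = 997
lambda * t = 27.2181
exp(-27.2181) = 0.0
F(t) = 1 - 0.0
F(t) = 1.0

1.0


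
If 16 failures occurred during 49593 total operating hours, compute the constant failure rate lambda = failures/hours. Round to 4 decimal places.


failures = 16
total_hours = 49593
lambda = 16 / 49593
lambda = 0.0003

0.0003


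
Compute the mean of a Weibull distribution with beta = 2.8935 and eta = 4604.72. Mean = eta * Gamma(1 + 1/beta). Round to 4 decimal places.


beta = 2.8935, eta = 4604.72
1/beta = 0.3456
1 + 1/beta = 1.3456
Gamma(1.3456) = 0.8916
Mean = 4604.72 * 0.8916
Mean = 4105.6022

4105.6022


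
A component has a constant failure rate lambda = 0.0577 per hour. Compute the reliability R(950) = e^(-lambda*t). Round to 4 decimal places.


lambda = 0.0577
t = 950
lambda * t = 54.815
R(t) = e^(-54.815)
R(t) = 0.0

0.0


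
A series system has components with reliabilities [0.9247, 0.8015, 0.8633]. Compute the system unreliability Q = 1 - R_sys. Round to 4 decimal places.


Components: [0.9247, 0.8015, 0.8633]
After component 1: product = 0.9247
After component 2: product = 0.7411
After component 3: product = 0.6398
R_sys = 0.6398
Q = 1 - 0.6398 = 0.3602

0.3602


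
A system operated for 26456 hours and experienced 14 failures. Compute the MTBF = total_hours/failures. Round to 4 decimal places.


total_hours = 26456
failures = 14
MTBF = 26456 / 14
MTBF = 1889.7143

1889.7143


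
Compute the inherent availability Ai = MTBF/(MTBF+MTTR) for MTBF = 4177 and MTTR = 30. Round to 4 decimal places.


MTBF = 4177
MTTR = 30
MTBF + MTTR = 4207
Ai = 4177 / 4207
Ai = 0.9929

0.9929


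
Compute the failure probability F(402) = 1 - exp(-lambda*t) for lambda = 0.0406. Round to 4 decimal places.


lambda = 0.0406, t = 402
lambda * t = 16.3212
exp(-16.3212) = 0.0
F(t) = 1 - 0.0
F(t) = 1.0

1.0


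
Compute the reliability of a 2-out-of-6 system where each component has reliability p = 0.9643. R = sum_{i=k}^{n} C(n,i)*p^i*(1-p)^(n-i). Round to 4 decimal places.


k = 2, n = 6, p = 0.9643
i=2: C(6,2)=15 * 0.9643^2 * 0.0357^4 = 0.0
i=3: C(6,3)=20 * 0.9643^3 * 0.0357^3 = 0.0008
i=4: C(6,4)=15 * 0.9643^4 * 0.0357^2 = 0.0165
i=5: C(6,5)=6 * 0.9643^5 * 0.0357^1 = 0.1786
i=6: C(6,6)=1 * 0.9643^6 * 0.0357^0 = 0.804
R = sum of terms = 1.0

1.0


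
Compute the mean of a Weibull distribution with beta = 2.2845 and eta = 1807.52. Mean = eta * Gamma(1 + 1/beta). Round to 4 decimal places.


beta = 2.2845, eta = 1807.52
1/beta = 0.4377
1 + 1/beta = 1.4377
Gamma(1.4377) = 0.8858
Mean = 1807.52 * 0.8858
Mean = 1601.1912

1601.1912


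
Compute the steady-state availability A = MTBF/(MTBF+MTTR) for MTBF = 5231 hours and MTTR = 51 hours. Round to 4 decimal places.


MTBF = 5231
MTTR = 51
MTBF + MTTR = 5282
A = 5231 / 5282
A = 0.9903

0.9903


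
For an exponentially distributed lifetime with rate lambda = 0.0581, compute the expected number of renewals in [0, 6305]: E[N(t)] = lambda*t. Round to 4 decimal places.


lambda = 0.0581
t = 6305
E[N(t)] = lambda * t
E[N(t)] = 0.0581 * 6305
E[N(t)] = 366.3205

366.3205


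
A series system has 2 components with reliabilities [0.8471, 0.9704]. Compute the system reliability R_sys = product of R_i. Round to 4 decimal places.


Components: [0.8471, 0.9704]
After component 1 (R=0.8471): product = 0.8471
After component 2 (R=0.9704): product = 0.822
R_sys = 0.822

0.822


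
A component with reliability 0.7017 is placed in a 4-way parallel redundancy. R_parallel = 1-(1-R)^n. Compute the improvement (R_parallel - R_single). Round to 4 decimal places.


R_single = 0.7017, n = 4
1 - R_single = 0.2983
(1 - R_single)^n = 0.2983^4 = 0.0079
R_parallel = 1 - 0.0079 = 0.9921
Improvement = 0.9921 - 0.7017
Improvement = 0.2904

0.2904


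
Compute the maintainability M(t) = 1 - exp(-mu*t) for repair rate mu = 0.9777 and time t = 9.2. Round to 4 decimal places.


mu = 0.9777, t = 9.2
mu * t = 0.9777 * 9.2 = 8.9948
exp(-8.9948) = 0.0001
M(t) = 1 - 0.0001
M(t) = 0.9999

0.9999


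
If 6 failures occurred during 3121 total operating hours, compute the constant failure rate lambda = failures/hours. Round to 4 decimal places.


failures = 6
total_hours = 3121
lambda = 6 / 3121
lambda = 0.0019

0.0019


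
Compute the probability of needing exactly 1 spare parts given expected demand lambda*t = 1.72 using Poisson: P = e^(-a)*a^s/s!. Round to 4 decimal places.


a = 1.72, s = 1
e^(-a) = e^(-1.72) = 0.1791
a^s = 1.72^1 = 1.72
s! = 1
P = 0.1791 * 1.72 / 1
P = 0.308

0.308


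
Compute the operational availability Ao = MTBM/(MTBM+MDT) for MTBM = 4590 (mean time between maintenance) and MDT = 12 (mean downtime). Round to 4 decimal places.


MTBM = 4590
MDT = 12
MTBM + MDT = 4602
Ao = 4590 / 4602
Ao = 0.9974

0.9974


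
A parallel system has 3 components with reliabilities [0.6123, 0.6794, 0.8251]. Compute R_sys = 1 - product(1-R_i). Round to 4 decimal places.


Components: [0.6123, 0.6794, 0.8251]
(1 - 0.6123) = 0.3877, running product = 0.3877
(1 - 0.6794) = 0.3206, running product = 0.1243
(1 - 0.8251) = 0.1749, running product = 0.0217
Product of (1-R_i) = 0.0217
R_sys = 1 - 0.0217 = 0.9783

0.9783


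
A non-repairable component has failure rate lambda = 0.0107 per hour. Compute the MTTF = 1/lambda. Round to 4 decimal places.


lambda = 0.0107
MTTF = 1 / 0.0107
MTTF = 93.4579

93.4579


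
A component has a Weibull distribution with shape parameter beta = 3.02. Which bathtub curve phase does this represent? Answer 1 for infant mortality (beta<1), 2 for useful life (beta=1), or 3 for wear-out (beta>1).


beta = 3.02
Compare beta to 1:
beta < 1 => infant mortality (phase 1)
beta = 1 => useful life (phase 2)
beta > 1 => wear-out (phase 3)
Since beta = 3.02, this is wear-out (increasing failure rate)
Phase = 3

3


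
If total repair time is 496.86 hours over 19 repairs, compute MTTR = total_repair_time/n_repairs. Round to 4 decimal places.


total_repair_time = 496.86
n_repairs = 19
MTTR = 496.86 / 19
MTTR = 26.1505

26.1505


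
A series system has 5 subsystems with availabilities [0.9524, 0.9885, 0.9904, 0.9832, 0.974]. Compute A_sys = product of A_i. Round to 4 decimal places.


Subsystems: [0.9524, 0.9885, 0.9904, 0.9832, 0.974]
After subsystem 1 (A=0.9524): product = 0.9524
After subsystem 2 (A=0.9885): product = 0.9414
After subsystem 3 (A=0.9904): product = 0.9324
After subsystem 4 (A=0.9832): product = 0.9167
After subsystem 5 (A=0.974): product = 0.8929
A_sys = 0.8929

0.8929


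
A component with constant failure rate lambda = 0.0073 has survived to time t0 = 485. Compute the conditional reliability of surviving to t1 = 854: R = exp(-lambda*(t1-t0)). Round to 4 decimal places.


lambda = 0.0073
t0 = 485, t1 = 854
t1 - t0 = 369
lambda * (t1-t0) = 0.0073 * 369 = 2.6937
R = exp(-2.6937)
R = 0.0676

0.0676


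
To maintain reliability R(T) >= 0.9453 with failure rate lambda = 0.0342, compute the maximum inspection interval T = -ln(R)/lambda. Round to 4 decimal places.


R_target = 0.9453
lambda = 0.0342
-ln(0.9453) = 0.0563
T = 0.0563 / 0.0342
T = 1.6448

1.6448


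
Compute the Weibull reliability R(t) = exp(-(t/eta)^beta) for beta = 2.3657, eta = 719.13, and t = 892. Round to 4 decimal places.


beta = 2.3657, eta = 719.13, t = 892
t/eta = 892 / 719.13 = 1.2404
(t/eta)^beta = 1.2404^2.3657 = 1.6647
R(t) = exp(-1.6647)
R(t) = 0.1893

0.1893


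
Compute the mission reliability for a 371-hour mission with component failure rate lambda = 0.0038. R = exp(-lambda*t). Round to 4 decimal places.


lambda = 0.0038
mission_time = 371
lambda * t = 0.0038 * 371 = 1.4098
R = exp(-1.4098)
R = 0.2442

0.2442


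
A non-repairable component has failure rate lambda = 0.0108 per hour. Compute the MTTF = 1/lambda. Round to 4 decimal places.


lambda = 0.0108
MTTF = 1 / 0.0108
MTTF = 92.5926

92.5926


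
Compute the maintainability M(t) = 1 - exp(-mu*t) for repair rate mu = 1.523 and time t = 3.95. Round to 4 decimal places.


mu = 1.523, t = 3.95
mu * t = 1.523 * 3.95 = 6.0158
exp(-6.0158) = 0.0024
M(t) = 1 - 0.0024
M(t) = 0.9976

0.9976


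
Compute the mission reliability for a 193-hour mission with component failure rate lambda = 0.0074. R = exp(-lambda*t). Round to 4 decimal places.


lambda = 0.0074
mission_time = 193
lambda * t = 0.0074 * 193 = 1.4282
R = exp(-1.4282)
R = 0.2397

0.2397


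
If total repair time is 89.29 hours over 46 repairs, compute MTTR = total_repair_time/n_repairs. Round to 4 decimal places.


total_repair_time = 89.29
n_repairs = 46
MTTR = 89.29 / 46
MTTR = 1.9411

1.9411


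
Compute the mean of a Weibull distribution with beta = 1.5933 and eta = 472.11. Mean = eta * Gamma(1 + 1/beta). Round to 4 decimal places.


beta = 1.5933, eta = 472.11
1/beta = 0.6276
1 + 1/beta = 1.6276
Gamma(1.6276) = 0.8969
Mean = 472.11 * 0.8969
Mean = 423.4468

423.4468


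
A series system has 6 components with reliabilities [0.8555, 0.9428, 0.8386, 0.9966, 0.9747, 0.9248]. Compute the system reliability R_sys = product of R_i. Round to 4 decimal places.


Components: [0.8555, 0.9428, 0.8386, 0.9966, 0.9747, 0.9248]
After component 1 (R=0.8555): product = 0.8555
After component 2 (R=0.9428): product = 0.8066
After component 3 (R=0.8386): product = 0.6764
After component 4 (R=0.9966): product = 0.6741
After component 5 (R=0.9747): product = 0.657
After component 6 (R=0.9248): product = 0.6076
R_sys = 0.6076

0.6076


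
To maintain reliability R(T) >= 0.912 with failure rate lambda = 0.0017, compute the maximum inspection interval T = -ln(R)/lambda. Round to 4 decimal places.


R_target = 0.912
lambda = 0.0017
-ln(0.912) = 0.0921
T = 0.0921 / 0.0017
T = 54.1855

54.1855


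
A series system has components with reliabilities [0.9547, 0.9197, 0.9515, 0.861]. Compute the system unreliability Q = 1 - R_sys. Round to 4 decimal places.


Components: [0.9547, 0.9197, 0.9515, 0.861]
After component 1: product = 0.9547
After component 2: product = 0.878
After component 3: product = 0.8355
After component 4: product = 0.7193
R_sys = 0.7193
Q = 1 - 0.7193 = 0.2807

0.2807


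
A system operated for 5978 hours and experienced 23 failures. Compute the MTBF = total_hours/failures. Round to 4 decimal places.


total_hours = 5978
failures = 23
MTBF = 5978 / 23
MTBF = 259.913

259.913


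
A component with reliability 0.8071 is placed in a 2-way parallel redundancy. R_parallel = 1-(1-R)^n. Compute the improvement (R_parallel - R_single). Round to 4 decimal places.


R_single = 0.8071, n = 2
1 - R_single = 0.1929
(1 - R_single)^n = 0.1929^2 = 0.0372
R_parallel = 1 - 0.0372 = 0.9628
Improvement = 0.9628 - 0.8071
Improvement = 0.1557

0.1557


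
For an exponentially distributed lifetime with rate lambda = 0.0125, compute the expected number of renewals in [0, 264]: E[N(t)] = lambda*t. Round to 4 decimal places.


lambda = 0.0125
t = 264
E[N(t)] = lambda * t
E[N(t)] = 0.0125 * 264
E[N(t)] = 3.3

3.3


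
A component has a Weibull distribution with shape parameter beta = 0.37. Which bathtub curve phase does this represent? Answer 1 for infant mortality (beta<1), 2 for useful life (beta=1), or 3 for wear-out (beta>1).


beta = 0.37
Compare beta to 1:
beta < 1 => infant mortality (phase 1)
beta = 1 => useful life (phase 2)
beta > 1 => wear-out (phase 3)
Since beta = 0.37, this is infant mortality (decreasing failure rate)
Phase = 1

1


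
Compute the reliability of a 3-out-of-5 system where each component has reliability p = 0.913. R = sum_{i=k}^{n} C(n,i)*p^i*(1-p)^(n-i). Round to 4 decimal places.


k = 3, n = 5, p = 0.913
i=3: C(5,3)=10 * 0.913^3 * 0.087^2 = 0.0576
i=4: C(5,4)=5 * 0.913^4 * 0.087^1 = 0.3023
i=5: C(5,5)=1 * 0.913^5 * 0.087^0 = 0.6344
R = sum of terms = 0.9942

0.9942


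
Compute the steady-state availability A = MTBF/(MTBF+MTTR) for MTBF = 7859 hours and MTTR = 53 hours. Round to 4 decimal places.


MTBF = 7859
MTTR = 53
MTBF + MTTR = 7912
A = 7859 / 7912
A = 0.9933

0.9933


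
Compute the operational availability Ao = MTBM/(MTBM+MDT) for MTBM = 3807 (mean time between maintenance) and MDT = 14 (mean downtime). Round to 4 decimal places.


MTBM = 3807
MDT = 14
MTBM + MDT = 3821
Ao = 3807 / 3821
Ao = 0.9963

0.9963


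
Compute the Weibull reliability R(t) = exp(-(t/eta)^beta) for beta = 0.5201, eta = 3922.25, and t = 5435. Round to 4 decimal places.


beta = 0.5201, eta = 3922.25, t = 5435
t/eta = 5435 / 3922.25 = 1.3857
(t/eta)^beta = 1.3857^0.5201 = 1.1849
R(t) = exp(-1.1849)
R(t) = 0.3058

0.3058


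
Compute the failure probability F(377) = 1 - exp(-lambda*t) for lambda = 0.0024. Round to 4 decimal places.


lambda = 0.0024, t = 377
lambda * t = 0.9048
exp(-0.9048) = 0.4046
F(t) = 1 - 0.4046
F(t) = 0.5954

0.5954


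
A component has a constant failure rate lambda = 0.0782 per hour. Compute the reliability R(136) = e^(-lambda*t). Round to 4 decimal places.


lambda = 0.0782
t = 136
lambda * t = 10.6352
R(t) = e^(-10.6352)
R(t) = 0.0

0.0


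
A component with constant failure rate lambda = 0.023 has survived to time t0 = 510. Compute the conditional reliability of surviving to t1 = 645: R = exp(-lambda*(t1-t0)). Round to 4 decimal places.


lambda = 0.023
t0 = 510, t1 = 645
t1 - t0 = 135
lambda * (t1-t0) = 0.023 * 135 = 3.105
R = exp(-3.105)
R = 0.0448

0.0448


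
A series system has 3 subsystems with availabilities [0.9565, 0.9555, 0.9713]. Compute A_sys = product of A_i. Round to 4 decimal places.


Subsystems: [0.9565, 0.9555, 0.9713]
After subsystem 1 (A=0.9565): product = 0.9565
After subsystem 2 (A=0.9555): product = 0.9139
After subsystem 3 (A=0.9713): product = 0.8877
A_sys = 0.8877

0.8877


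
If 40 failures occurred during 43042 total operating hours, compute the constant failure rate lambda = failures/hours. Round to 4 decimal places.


failures = 40
total_hours = 43042
lambda = 40 / 43042
lambda = 0.0009

0.0009


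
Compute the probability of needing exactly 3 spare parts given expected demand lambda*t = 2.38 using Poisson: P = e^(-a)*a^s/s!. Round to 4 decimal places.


a = 2.38, s = 3
e^(-a) = e^(-2.38) = 0.0926
a^s = 2.38^3 = 13.4813
s! = 6
P = 0.0926 * 13.4813 / 6
P = 0.2079

0.2079


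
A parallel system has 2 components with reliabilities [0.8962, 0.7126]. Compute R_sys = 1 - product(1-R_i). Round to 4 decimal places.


Components: [0.8962, 0.7126]
(1 - 0.8962) = 0.1038, running product = 0.1038
(1 - 0.7126) = 0.2874, running product = 0.0298
Product of (1-R_i) = 0.0298
R_sys = 1 - 0.0298 = 0.9702

0.9702


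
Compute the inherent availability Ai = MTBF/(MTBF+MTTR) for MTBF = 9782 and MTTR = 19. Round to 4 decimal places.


MTBF = 9782
MTTR = 19
MTBF + MTTR = 9801
Ai = 9782 / 9801
Ai = 0.9981

0.9981


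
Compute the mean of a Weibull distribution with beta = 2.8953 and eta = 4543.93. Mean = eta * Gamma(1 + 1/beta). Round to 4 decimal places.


beta = 2.8953, eta = 4543.93
1/beta = 0.3454
1 + 1/beta = 1.3454
Gamma(1.3454) = 0.8916
Mean = 4543.93 * 0.8916
Mean = 4051.5048

4051.5048
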